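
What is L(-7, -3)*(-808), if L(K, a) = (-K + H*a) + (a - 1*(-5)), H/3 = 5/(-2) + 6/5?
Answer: -83628/5 ≈ -16726.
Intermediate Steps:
H = -39/10 (H = 3*(5/(-2) + 6/5) = 3*(5*(-½) + 6*(⅕)) = 3*(-5/2 + 6/5) = 3*(-13/10) = -39/10 ≈ -3.9000)
L(K, a) = 5 - K - 29*a/10 (L(K, a) = (-K - 39*a/10) + (a - 1*(-5)) = (-K - 39*a/10) + (a + 5) = (-K - 39*a/10) + (5 + a) = 5 - K - 29*a/10)
L(-7, -3)*(-808) = (5 - 1*(-7) - 29/10*(-3))*(-808) = (5 + 7 + 87/10)*(-808) = (207/10)*(-808) = -83628/5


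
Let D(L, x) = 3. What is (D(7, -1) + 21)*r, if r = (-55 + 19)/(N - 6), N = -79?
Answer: 864/85 ≈ 10.165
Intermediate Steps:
r = 36/85 (r = (-55 + 19)/(-79 - 6) = -36/(-85) = -36*(-1/85) = 36/85 ≈ 0.42353)
(D(7, -1) + 21)*r = (3 + 21)*(36/85) = 24*(36/85) = 864/85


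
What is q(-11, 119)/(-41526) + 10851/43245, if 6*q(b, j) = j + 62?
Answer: 299529379/1197194580 ≈ 0.25019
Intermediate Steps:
q(b, j) = 31/3 + j/6 (q(b, j) = (j + 62)/6 = (62 + j)/6 = 31/3 + j/6)
q(-11, 119)/(-41526) + 10851/43245 = (31/3 + (⅙)*119)/(-41526) + 10851/43245 = (31/3 + 119/6)*(-1/41526) + 10851*(1/43245) = (181/6)*(-1/41526) + 3617/14415 = -181/249156 + 3617/14415 = 299529379/1197194580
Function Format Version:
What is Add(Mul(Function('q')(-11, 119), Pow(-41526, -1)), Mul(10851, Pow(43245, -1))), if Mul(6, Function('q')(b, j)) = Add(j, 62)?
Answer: Rational(299529379, 1197194580) ≈ 0.25019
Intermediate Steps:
Function('q')(b, j) = Add(Rational(31, 3), Mul(Rational(1, 6), j)) (Function('q')(b, j) = Mul(Rational(1, 6), Add(j, 62)) = Mul(Rational(1, 6), Add(62, j)) = Add(Rational(31, 3), Mul(Rational(1, 6), j)))
Add(Mul(Function('q')(-11, 119), Pow(-41526, -1)), Mul(10851, Pow(43245, -1))) = Add(Mul(Add(Rational(31, 3), Mul(Rational(1, 6), 119)), Pow(-41526, -1)), Mul(10851, Pow(43245, -1))) = Add(Mul(Add(Rational(31, 3), Rational(119, 6)), Rational(-1, 41526)), Mul(10851, Rational(1, 43245))) = Add(Mul(Rational(181, 6), Rational(-1, 41526)), Rational(3617, 14415)) = Add(Rational(-181, 249156), Rational(3617, 14415)) = Rational(299529379, 1197194580)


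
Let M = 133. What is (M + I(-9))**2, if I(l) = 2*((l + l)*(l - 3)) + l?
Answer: 309136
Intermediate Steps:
I(l) = l + 4*l*(-3 + l) (I(l) = 2*((2*l)*(-3 + l)) + l = 2*(2*l*(-3 + l)) + l = 4*l*(-3 + l) + l = l + 4*l*(-3 + l))
(M + I(-9))**2 = (133 - 9*(-11 + 4*(-9)))**2 = (133 - 9*(-11 - 36))**2 = (133 - 9*(-47))**2 = (133 + 423)**2 = 556**2 = 309136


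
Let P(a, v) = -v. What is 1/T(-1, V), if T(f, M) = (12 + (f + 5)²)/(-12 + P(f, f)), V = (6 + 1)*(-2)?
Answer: -11/28 ≈ -0.39286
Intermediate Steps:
V = -14 (V = 7*(-2) = -14)
T(f, M) = (12 + (5 + f)²)/(-12 - f) (T(f, M) = (12 + (f + 5)²)/(-12 - f) = (12 + (5 + f)²)/(-12 - f))
1/T(-1, V) = 1/((-12 - (5 - 1)²)/(12 - 1)) = 1/((-12 - 1*4²)/11) = 1/((-12 - 1*16)/11) = 1/((-12 - 16)/11) = 1/((1/11)*(-28)) = 1/(-28/11) = -11/28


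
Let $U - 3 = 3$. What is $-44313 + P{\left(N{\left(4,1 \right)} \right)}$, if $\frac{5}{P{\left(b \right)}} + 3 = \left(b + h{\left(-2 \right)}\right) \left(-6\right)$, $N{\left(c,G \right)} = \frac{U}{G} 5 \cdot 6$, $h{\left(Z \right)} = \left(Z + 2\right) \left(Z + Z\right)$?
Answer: $- \frac{47990984}{1083} \approx -44313.0$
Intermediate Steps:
$U = 6$ ($U = 3 + 3 = 6$)
$h{\left(Z \right)} = 2 Z \left(2 + Z\right)$ ($h{\left(Z \right)} = \left(2 + Z\right) 2 Z = 2 Z \left(2 + Z\right)$)
$N{\left(c,G \right)} = \frac{180}{G}$ ($N{\left(c,G \right)} = \frac{6}{G} 5 \cdot 6 = \frac{30}{G} 6 = \frac{180}{G}$)
$P{\left(b \right)} = \frac{5}{-3 - 6 b}$ ($P{\left(b \right)} = \frac{5}{-3 + \left(b + 2 \left(-2\right) \left(2 - 2\right)\right) \left(-6\right)} = \frac{5}{-3 + \left(b + 2 \left(-2\right) 0\right) \left(-6\right)} = \frac{5}{-3 + \left(b + 0\right) \left(-6\right)} = \frac{5}{-3 + b \left(-6\right)} = \frac{5}{-3 - 6 b}$)
$-44313 + P{\left(N{\left(4,1 \right)} \right)} = -44313 - \frac{5}{3 + 6 \cdot \frac{180}{1}} = -44313 - \frac{5}{3 + 6 \cdot 180 \cdot 1} = -44313 - \frac{5}{3 + 6 \cdot 180} = -44313 - \frac{5}{3 + 1080} = -44313 - \frac{5}{1083} = - \frac{47990984}{1083}$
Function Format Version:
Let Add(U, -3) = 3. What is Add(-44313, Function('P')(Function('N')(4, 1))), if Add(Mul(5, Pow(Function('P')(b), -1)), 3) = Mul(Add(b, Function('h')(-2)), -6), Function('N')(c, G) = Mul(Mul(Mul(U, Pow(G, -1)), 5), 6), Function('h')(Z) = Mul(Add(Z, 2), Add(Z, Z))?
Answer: Rational(-47990984, 1083) ≈ -44313.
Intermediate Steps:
U = 6 (U = Add(3, 3) = 6)
Function('h')(Z) = Mul(2, Z, Add(2, Z)) (Function('h')(Z) = Mul(Add(2, Z), Mul(2, Z)) = Mul(2, Z, Add(2, Z)))
Function('N')(c, G) = Mul(180, Pow(G, -1)) (Function('N')(c, G) = Mul(Mul(Mul(6, Pow(G, -1)), 5), 6) = Mul(Mul(30, Pow(G, -1)), 6) = Mul(180, Pow(G, -1)))
Function('P')(b) = Mul(5, Pow(Add(-3, Mul(-6, b)), -1)) (Function('P')(b) = Mul(5, Pow(Add(-3, Mul(Add(b, Mul(2, -2, Add(2, -2))), -6)), -1)) = Mul(5, Pow(Add(-3, Mul(Add(b, Mul(2, -2, 0)), -6)), -1)) = Mul(5, Pow(Add(-3, Mul(Add(b, 0), -6)), -1)) = Mul(5, Pow(Add(-3, Mul(b, -6)), -1)) = Mul(5, Pow(Add(-3, Mul(-6, b)), -1)))
Add(-44313, Function('P')(Function('N')(4, 1))) = Add(-44313, Mul(-5, Pow(Add(3, Mul(6, Mul(180, Pow(1, -1)))), -1))) = Add(-44313, Mul(-5, Pow(Add(3, Mul(6, Mul(180, 1))), -1))) = Add(-44313, Mul(-5, Pow(Add(3, Mul(6, 180)), -1))) = Add(-44313, Mul(-5, Pow(Add(3, 1080), -1))) = Add(-44313, Mul(-5, Pow(1083, -1))) = Add(-44313, Mul(-5, Rational(1, 1083))) = Add(-44313, Rational(-5, 1083)) = Rational(-47990984, 1083)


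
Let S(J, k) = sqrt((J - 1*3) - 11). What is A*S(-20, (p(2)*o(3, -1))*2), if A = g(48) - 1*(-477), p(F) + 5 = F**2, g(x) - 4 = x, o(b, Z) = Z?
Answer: 529*I*sqrt(34) ≈ 3084.6*I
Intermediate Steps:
g(x) = 4 + x
p(F) = -5 + F**2
S(J, k) = sqrt(-14 + J) (S(J, k) = sqrt((J - 3) - 11) = sqrt((-3 + J) - 11) = sqrt(-14 + J))
A = 529 (A = (4 + 48) - 1*(-477) = 52 + 477 = 529)
A*S(-20, (p(2)*o(3, -1))*2) = 529*sqrt(-14 - 20) = 529*sqrt(-34) = 529*(I*sqrt(34)) = 529*I*sqrt(34)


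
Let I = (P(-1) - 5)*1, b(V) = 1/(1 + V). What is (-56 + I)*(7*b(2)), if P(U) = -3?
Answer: -448/3 ≈ -149.33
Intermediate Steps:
I = -8 (I = (-3 - 5)*1 = -8*1 = -8)
(-56 + I)*(7*b(2)) = (-56 - 8)*(7/(1 + 2)) = -448/3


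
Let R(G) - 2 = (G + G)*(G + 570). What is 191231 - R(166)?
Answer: -53123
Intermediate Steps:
R(G) = 2 + 2*G*(570 + G) (R(G) = 2 + (G + G)*(G + 570) = 2 + (2*G)*(570 + G) = 2 + 2*G*(570 + G))
191231 - R(166) = 191231 - (2 + 2*166² + 1140*166) = 191231 - (2 + 2*27556 + 189240) = 191231 - (2 + 55112 + 189240) = 191231 - 1*244354 = 191231 - 244354 = -53123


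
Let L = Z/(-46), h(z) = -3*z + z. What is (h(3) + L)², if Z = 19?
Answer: 87025/2116 ≈ 41.127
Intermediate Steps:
h(z) = -2*z
L = -19/46 (L = 19/(-46) = 19*(-1/46) = -19/46 ≈ -0.41304)
(h(3) + L)² = (-2*3 - 19/46)² = (-6 - 19/46)² = (-295/46)² = 87025/2116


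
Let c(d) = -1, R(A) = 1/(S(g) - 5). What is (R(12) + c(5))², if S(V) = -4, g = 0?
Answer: 100/81 ≈ 1.2346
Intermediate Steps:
R(A) = -⅑ (R(A) = 1/(-4 - 5) = 1/(-9) = -⅑)
(R(12) + c(5))² = (-⅑ - 1)² = (-10/9)² = 100/81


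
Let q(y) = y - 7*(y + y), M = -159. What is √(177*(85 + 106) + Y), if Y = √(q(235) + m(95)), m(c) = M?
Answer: √(33807 + I*√3214) ≈ 183.87 + 0.154*I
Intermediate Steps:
q(y) = -13*y (q(y) = y - 14*y = -13*y)
m(c) = -159
Y = I*√3214 (Y = √(-13*235 - 159) = √(-3055 - 159) = √(-3214) = I*√3214 ≈ 56.692*I)
√(177*(85 + 106) + Y) = √(177*(85 + 106) + I*√3214) = √(177*191 + I*√3214) = √(33807 + I*√3214)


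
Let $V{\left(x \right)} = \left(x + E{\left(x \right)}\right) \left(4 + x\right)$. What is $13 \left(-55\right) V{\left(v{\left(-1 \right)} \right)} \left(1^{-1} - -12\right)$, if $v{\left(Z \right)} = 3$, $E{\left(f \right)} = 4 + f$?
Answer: $-650650$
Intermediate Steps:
$V{\left(x \right)} = \left(4 + x\right) \left(4 + 2 x\right)$ ($V{\left(x \right)} = \left(x + \left(4 + x\right)\right) \left(4 + x\right) = \left(4 + 2 x\right) \left(4 + x\right) = \left(4 + x\right) \left(4 + 2 x\right)$)
$13 \left(-55\right) V{\left(v{\left(-1 \right)} \right)} \left(1^{-1} - -12\right) = 13 \left(-55\right) \left(16 + 2 \cdot 3^{2} + 12 \cdot 3\right) \left(1^{-1} - -12\right) = - 715 \left(16 + 2 \cdot 9 + 36\right) \left(1 + 12\right) = - 715 \left(16 + 18 + 36\right) 13 = - 715 \cdot 70 \cdot 13 = \left(-715\right) 910 = -650650$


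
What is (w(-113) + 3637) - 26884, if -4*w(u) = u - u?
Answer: -23247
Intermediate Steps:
w(u) = 0 (w(u) = -(u - u)/4 = -1/4*0 = 0)
(w(-113) + 3637) - 26884 = (0 + 3637) - 26884 = 3637 - 26884 = -23247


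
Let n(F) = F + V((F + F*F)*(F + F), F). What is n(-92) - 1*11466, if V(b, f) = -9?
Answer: -11567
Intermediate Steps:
n(F) = -9 + F (n(F) = F - 9 = -9 + F)
n(-92) - 1*11466 = (-9 - 92) - 1*11466 = -101 - 11466 = -11567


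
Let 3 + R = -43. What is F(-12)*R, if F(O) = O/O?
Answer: -46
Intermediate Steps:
R = -46 (R = -3 - 43 = -46)
F(O) = 1
F(-12)*R = 1*(-46) = -46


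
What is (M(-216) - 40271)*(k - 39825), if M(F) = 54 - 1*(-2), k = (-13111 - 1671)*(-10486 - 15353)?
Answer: -15358602058695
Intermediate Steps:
k = 381952098 (k = -14782*(-25839) = 381952098)
M(F) = 56 (M(F) = 54 + 2 = 56)
(M(-216) - 40271)*(k - 39825) = (56 - 40271)*(381952098 - 39825) = -40215*381912273 = -15358602058695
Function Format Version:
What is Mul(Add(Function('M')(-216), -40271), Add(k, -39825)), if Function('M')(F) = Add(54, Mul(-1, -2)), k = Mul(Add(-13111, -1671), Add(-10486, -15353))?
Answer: -15358602058695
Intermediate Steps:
k = 381952098 (k = Mul(-14782, -25839) = 381952098)
Function('M')(F) = 56 (Function('M')(F) = Add(54, 2) = 56)
Mul(Add(Function('M')(-216), -40271), Add(k, -39825)) = Mul(Add(56, -40271), Add(381952098, -39825)) = Mul(-40215, 381912273) = -15358602058695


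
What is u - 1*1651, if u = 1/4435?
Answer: -7322184/4435 ≈ -1651.0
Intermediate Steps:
u = 1/4435 ≈ 0.00022548
u - 1*1651 = 1/4435 - 1*1651 = 1/4435 - 1651 = -7322184/4435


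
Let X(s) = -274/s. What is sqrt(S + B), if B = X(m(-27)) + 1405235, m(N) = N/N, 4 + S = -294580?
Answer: sqrt(1110377) ≈ 1053.7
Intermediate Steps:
S = -294584 (S = -4 - 294580 = -294584)
m(N) = 1
B = 1404961 (B = -274/1 + 1405235 = -274*1 + 1405235 = -274 + 1405235 = 1404961)
sqrt(S + B) = sqrt(-294584 + 1404961) = sqrt(1110377)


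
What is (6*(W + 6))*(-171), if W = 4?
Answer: -10260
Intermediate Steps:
(6*(W + 6))*(-171) = (6*(4 + 6))*(-171) = (6*10)*(-171) = 60*(-171) = -10260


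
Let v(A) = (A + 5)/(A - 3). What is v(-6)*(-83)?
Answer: -83/9 ≈ -9.2222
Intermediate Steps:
v(A) = (5 + A)/(-3 + A)
v(-6)*(-83) = ((5 - 6)/(-3 - 6))*(-83) = (-1/(-9))*(-83) = -⅑*(-1)*(-83) = (⅑)*(-83) = -83/9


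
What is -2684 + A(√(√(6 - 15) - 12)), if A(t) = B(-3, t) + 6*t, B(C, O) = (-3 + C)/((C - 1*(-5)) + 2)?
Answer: -5371/2 + 6*√(-12 + 3*I) ≈ -2682.9 + 20.944*I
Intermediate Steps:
B(C, O) = (-3 + C)/(7 + C) (B(C, O) = (-3 + C)/((C + 5) + 2) = (-3 + C)/((5 + C) + 2) = (-3 + C)/(7 + C))
A(t) = -3/2 + 6*t (A(t) = (-3 - 3)/(7 - 3) + 6*t = -6/4 + 6*t = (¼)*(-6) + 6*t = -3/2 + 6*t)
-2684 + A(√(√(6 - 15) - 12)) = -2684 + (-3/2 + 6*√(√(6 - 15) - 12)) = -2684 + (-3/2 + 6*√(√(-9) - 12)) = -2684 + (-3/2 + 6*√(3*I - 12)) = -2684 + (-3/2 + 6*√(-12 + 3*I)) = -5371/2 + 6*√(-12 + 3*I)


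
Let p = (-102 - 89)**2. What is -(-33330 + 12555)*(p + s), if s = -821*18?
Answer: 450879825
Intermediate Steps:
s = -14778
p = 36481 (p = (-191)**2 = 36481)
-(-33330 + 12555)*(p + s) = -(-33330 + 12555)*(36481 - 14778) = -(-20775)*21703 = -1*(-450879825) = 450879825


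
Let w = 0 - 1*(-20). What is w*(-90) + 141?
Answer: -1659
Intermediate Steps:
w = 20 (w = 0 + 20 = 20)
w*(-90) + 141 = 20*(-90) + 141 = -1800 + 141 = -1659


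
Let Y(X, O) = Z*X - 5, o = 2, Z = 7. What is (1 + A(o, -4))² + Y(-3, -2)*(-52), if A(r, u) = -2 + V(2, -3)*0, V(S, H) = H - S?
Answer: 1353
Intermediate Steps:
Y(X, O) = -5 + 7*X (Y(X, O) = 7*X - 5 = -5 + 7*X)
A(r, u) = -2 (A(r, u) = -2 + (-3 - 1*2)*0 = -2 + (-3 - 2)*0 = -2 - 5*0 = -2 + 0 = -2)
(1 + A(o, -4))² + Y(-3, -2)*(-52) = (1 - 2)² + (-5 + 7*(-3))*(-52) = (-1)² + (-5 - 21)*(-52) = 1 - 26*(-52) = 1 + 1352 = 1353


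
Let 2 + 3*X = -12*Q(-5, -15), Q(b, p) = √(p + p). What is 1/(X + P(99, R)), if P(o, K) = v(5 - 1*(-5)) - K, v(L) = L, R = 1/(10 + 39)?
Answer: 201243/12246481 + 86436*I*√30/12246481 ≈ 0.016433 + 0.038658*I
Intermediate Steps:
Q(b, p) = √2*√p (Q(b, p) = √(2*p) = √2*√p)
R = 1/49 ≈ 0.020408
P(o, K) = 10 - K (P(o, K) = (5 - 1*(-5)) - K = (5 + 5) - K = 10 - K)
X = -⅔ - 4*I*√30 (X = -⅔ + (-12*√2*√(-15))/3 = -⅔ + (-12*√2*I*√15)/3 = -⅔ + (-12*I*√30)/3 = -⅔ - 4*I*√30 ≈ -0.66667 - 21.909*I)
1/(X + P(99, R)) = 1/((-⅔ - 4*I*√30) + (10 - 1*1/49)) = 1/((-⅔ - 4*I*√30) + (10 - 1/49)) = 1/((-⅔ - 4*I*√30) + 489/49) = 1/(1369/147 - 4*I*√30)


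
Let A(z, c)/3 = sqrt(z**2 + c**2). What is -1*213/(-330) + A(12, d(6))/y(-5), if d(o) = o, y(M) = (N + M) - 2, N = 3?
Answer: 71/110 - 9*sqrt(5)/2 ≈ -9.4169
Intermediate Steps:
y(M) = 1 + M (y(M) = (3 + M) - 2 = 1 + M)
A(z, c) = 3*sqrt(c**2 + z**2) (A(z, c) = 3*sqrt(z**2 + c**2) = 3*sqrt(c**2 + z**2))
-1*213/(-330) + A(12, d(6))/y(-5) = -1*213/(-330) + (3*sqrt(6**2 + 12**2))/(1 - 5) = -213*(-1/330) + (3*sqrt(36 + 144))/(-4) = 71/110 + (3*sqrt(180))*(-1/4) = 71/110 + (3*(6*sqrt(5)))*(-1/4) = 71/110 + (18*sqrt(5))*(-1/4) = 71/110 - 9*sqrt(5)/2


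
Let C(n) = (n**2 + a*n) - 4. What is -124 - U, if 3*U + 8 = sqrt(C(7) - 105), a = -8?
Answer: -364/3 - 2*I*sqrt(29)/3 ≈ -121.33 - 3.5901*I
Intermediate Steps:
C(n) = -4 + n**2 - 8*n (C(n) = (n**2 - 8*n) - 4 = -4 + n**2 - 8*n)
U = -8/3 + 2*I*sqrt(29)/3 (U = -8/3 + sqrt((-4 + 7**2 - 8*7) - 105)/3 = -8/3 + sqrt((-4 + 49 - 56) - 105)/3 = -8/3 + sqrt(-11 - 105)/3 = -8/3 + sqrt(-116)/3 = -8/3 + (2*I*sqrt(29))/3 = -8/3 + 2*I*sqrt(29)/3 ≈ -2.6667 + 3.5901*I)
-124 - U = -124 - (-8/3 + 2*I*sqrt(29)/3) = -124 + (8/3 - 2*I*sqrt(29)/3) = -364/3 - 2*I*sqrt(29)/3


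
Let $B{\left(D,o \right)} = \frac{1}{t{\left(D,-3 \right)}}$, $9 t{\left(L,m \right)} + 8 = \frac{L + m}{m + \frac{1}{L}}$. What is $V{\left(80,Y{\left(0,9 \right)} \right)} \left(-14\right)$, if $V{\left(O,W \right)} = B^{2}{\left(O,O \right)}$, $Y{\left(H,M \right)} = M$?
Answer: $- \frac{32387607}{32578592} \approx -0.99414$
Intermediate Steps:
$t{\left(L,m \right)} = - \frac{8}{9} + \frac{L + m}{9 \left(m + \frac{1}{L}\right)}$ ($t{\left(L,m \right)} = - \frac{8}{9} + \frac{\left(L + m\right) \frac{1}{m + \frac{1}{L}}}{9} = - \frac{8}{9} + \frac{\frac{1}{m + \frac{1}{L}} \left(L + m\right)}{9} = - \frac{8}{9} + \frac{L + m}{9 \left(m + \frac{1}{L}\right)}$)
$B{\left(D,o \right)} = \frac{9 \left(1 - 3 D\right)}{-8 + D^{2} + 21 D}$ ($B{\left(D,o \right)} = \frac{1}{\frac{1}{9} \frac{1}{1 + D \left(-3\right)} \left(-8 + D^{2} - 7 D \left(-3\right)\right)} = \frac{1}{\frac{1}{9} \frac{1}{1 - 3 D} \left(-8 + D^{2} + 21 D\right)} = \frac{9 \left(1 - 3 D\right)}{-8 + D^{2} + 21 D}$)
$V{\left(O,W \right)} = \frac{81 \left(-1 + 3 O\right)^{2}}{\left(8 - O^{2} - 21 O\right)^{2}}$ ($V{\left(O,W \right)} = \left(\frac{9 \left(-1 + 3 O\right)}{8 - O^{2} - 21 O}\right)^{2} = \frac{81 \left(-1 + 3 O\right)^{2}}{\left(8 - O^{2} - 21 O\right)^{2}}$)
$V{\left(80,Y{\left(0,9 \right)} \right)} \left(-14\right) = \frac{81 \left(1 - 240\right)^{2}}{\left(8 - 80^{2} - 1680\right)^{2}} \left(-14\right) = \frac{81 \left(1 - 240\right)^{2}}{\left(8 - 6400 - 1680\right)^{2}} \left(-14\right) = \frac{81 \left(-239\right)^{2}}{\left(8 - 6400 - 1680\right)^{2}} \left(-14\right) = 81 \cdot 57121 \cdot \frac{1}{65157184} \left(-14\right) = \frac{4626801}{65157184} \left(-14\right) = - \frac{32387607}{32578592}$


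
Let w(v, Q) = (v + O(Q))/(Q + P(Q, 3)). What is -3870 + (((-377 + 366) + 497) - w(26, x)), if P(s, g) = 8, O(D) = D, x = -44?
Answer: -6769/2 ≈ -3384.5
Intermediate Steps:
w(v, Q) = (Q + v)/(8 + Q) (w(v, Q) = (v + Q)/(Q + 8) = (Q + v)/(8 + Q))
-3870 + (((-377 + 366) + 497) - w(26, x)) = -3870 + (((-377 + 366) + 497) - (-44 + 26)/(8 - 44)) = -3870 + ((-11 + 497) - (-18)/(-36)) = -3870 + (486 - (-1)*(-18)/36) = -3870 + (486 - 1*½) = -3870 + (486 - ½) = -3870 + 971/2 = -6769/2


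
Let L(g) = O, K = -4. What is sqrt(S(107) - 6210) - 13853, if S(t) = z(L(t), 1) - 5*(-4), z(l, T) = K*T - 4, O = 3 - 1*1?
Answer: -13853 + I*sqrt(6198) ≈ -13853.0 + 78.727*I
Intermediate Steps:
O = 2 (O = 3 - 1 = 2)
L(g) = 2
z(l, T) = -4 - 4*T (z(l, T) = -4*T - 4 = -4 - 4*T)
S(t) = 12 (S(t) = (-4 - 4*1) - 5*(-4) = (-4 - 4) + 20 = -8 + 20 = 12)
sqrt(S(107) - 6210) - 13853 = sqrt(12 - 6210) - 13853 = sqrt(-6198) - 13853 = I*sqrt(6198) - 13853 = -13853 + I*sqrt(6198)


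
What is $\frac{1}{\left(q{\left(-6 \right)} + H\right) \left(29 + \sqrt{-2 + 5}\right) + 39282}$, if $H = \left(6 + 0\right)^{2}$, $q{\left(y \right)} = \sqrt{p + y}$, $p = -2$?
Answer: $\frac{1}{2 \left(19641 + \left(18 + i \sqrt{2}\right) \left(29 + \sqrt{3}\right)\right)} \approx 2.476 \cdot 10^{-5} - 5.3287 \cdot 10^{-8} i$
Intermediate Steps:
$q{\left(y \right)} = \sqrt{-2 + y}$
$H = 36$ ($H = 6^{2} = 36$)
$\frac{1}{\left(q{\left(-6 \right)} + H\right) \left(29 + \sqrt{-2 + 5}\right) + 39282} = \frac{1}{\left(\sqrt{-2 - 6} + 36\right) \left(29 + \sqrt{-2 + 5}\right) + 39282} = \frac{1}{\left(\sqrt{-8} + 36\right) \left(29 + \sqrt{3}\right) + 39282} = \frac{1}{\left(2 i \sqrt{2} + 36\right) \left(29 + \sqrt{3}\right) + 39282} = \frac{1}{\left(36 + 2 i \sqrt{2}\right) \left(29 + \sqrt{3}\right) + 39282} = \frac{1}{\left(29 + \sqrt{3}\right) \left(36 + 2 i \sqrt{2}\right) + 39282} = \frac{1}{39282 + \left(29 + \sqrt{3}\right) \left(36 + 2 i \sqrt{2}\right)}$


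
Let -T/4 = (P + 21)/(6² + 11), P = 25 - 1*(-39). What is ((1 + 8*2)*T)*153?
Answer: -884340/47 ≈ -18816.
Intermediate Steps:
P = 64 (P = 25 + 39 = 64)
T = -340/47 (T = -4*(64 + 21)/(6² + 11) = -340/(36 + 11) = -340/47 ≈ -7.2340)
((1 + 8*2)*T)*153 = ((1 + 8*2)*(-340/47))*153 = ((1 + 16)*(-340/47))*153 = (17*(-340/47))*153 = -5780/47*153 = -884340/47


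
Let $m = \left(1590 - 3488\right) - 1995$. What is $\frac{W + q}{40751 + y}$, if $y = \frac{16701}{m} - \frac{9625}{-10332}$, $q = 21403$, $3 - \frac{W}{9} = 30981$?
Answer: $- \frac{1479032157132}{234138719267} \approx -6.3169$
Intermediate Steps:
$W = -278802$ ($W = 27 - 278829 = -278802$)
$m = -3893$ ($m = -1898 - 1995 = -3893$)
$y = - \frac{19297801}{5746068}$ ($y = \frac{16701}{-3893} - \frac{9625}{-10332} = 16701 \left(- \frac{1}{3893}\right) - - \frac{1375}{1476} = - \frac{16701}{3893} + \frac{1375}{1476} = - \frac{19297801}{5746068} \approx -3.3584$)
$\frac{W + q}{40751 + y} = \frac{-278802 + 21403}{40751 - \frac{19297801}{5746068}} = - \frac{257399}{\frac{234138719267}{5746068}} = \left(-257399\right) \frac{5746068}{234138719267} = - \frac{1479032157132}{234138719267}$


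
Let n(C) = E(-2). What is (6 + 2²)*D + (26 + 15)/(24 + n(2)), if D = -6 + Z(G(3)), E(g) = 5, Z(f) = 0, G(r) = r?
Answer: -1699/29 ≈ -58.586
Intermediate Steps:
n(C) = 5
D = -6 (D = -6 + 0 = -6)
(6 + 2²)*D + (26 + 15)/(24 + n(2)) = (6 + 2²)*(-6) + (26 + 15)/(24 + 5) = (6 + 4)*(-6) + 41/29 = 10*(-6) + 41*(1/29) = -60 + 41/29 = -1699/29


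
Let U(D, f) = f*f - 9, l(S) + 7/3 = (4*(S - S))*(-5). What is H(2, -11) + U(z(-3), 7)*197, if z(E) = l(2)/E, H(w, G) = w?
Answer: 7882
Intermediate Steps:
l(S) = -7/3 (l(S) = -7/3 + (4*(S - S))*(-5) = -7/3 + (4*0)*(-5) = -7/3 + 0*(-5) = -7/3 + 0 = -7/3)
z(E) = -7/(3*E)
U(D, f) = -9 + f**2 (U(D, f) = f**2 - 9 = -9 + f**2)
H(2, -11) + U(z(-3), 7)*197 = 2 + (-9 + 7**2)*197 = 2 + (-9 + 49)*197 = 2 + 40*197 = 2 + 7880 = 7882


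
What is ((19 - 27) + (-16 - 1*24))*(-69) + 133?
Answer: 3445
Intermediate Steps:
((19 - 27) + (-16 - 1*24))*(-69) + 133 = (-8 + (-16 - 24))*(-69) + 133 = (-8 - 40)*(-69) + 133 = -48*(-69) + 133 = 3312 + 133 = 3445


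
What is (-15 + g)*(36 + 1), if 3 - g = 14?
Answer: -962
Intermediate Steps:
g = -11 (g = 3 - 1*14 = 3 - 14 = -11)
(-15 + g)*(36 + 1) = (-15 - 11)*(36 + 1) = -26*37 = -962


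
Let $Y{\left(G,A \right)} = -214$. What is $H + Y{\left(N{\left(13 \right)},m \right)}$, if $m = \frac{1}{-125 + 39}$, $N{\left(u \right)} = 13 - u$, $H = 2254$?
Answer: $2040$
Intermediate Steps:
$m = - \frac{1}{86}$ ($m = \frac{1}{-86} = - \frac{1}{86} \approx -0.011628$)
$H + Y{\left(N{\left(13 \right)},m \right)} = 2254 - 214 = 2040$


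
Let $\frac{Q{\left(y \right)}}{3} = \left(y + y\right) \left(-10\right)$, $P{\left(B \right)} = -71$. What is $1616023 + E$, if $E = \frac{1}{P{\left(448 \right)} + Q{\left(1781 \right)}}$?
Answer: $\frac{172802955412}{106931} \approx 1.616 \cdot 10^{6}$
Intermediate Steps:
$Q{\left(y \right)} = - 60 y$ ($Q{\left(y \right)} = 3 \left(y + y\right) \left(-10\right) = 3 \cdot 2 y \left(-10\right) = 3 \left(- 20 y\right) = - 60 y$)
$E = - \frac{1}{106931}$ ($E = \frac{1}{-71 - 106860} = \frac{1}{-106931} = - \frac{1}{106931} \approx -9.3518 \cdot 10^{-6}$)
$1616023 + E = 1616023 - \frac{1}{106931} = \frac{172802955412}{106931}$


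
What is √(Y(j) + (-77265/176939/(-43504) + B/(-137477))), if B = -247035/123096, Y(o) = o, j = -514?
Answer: I*√36510885994746915305310084134322041/8428099164957892 ≈ 22.672*I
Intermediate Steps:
B = -82345/41032 (B = -247035*1/123096 = -82345/41032 ≈ -2.0068)
√(Y(j) + (-77265/176939/(-43504) + B/(-137477))) = √(-514 + (-77265/176939/(-43504) - 82345/41032/(-137477))) = √(-514 + (-77265*1/176939*(-1/43504) - 82345/41032*(-1/137477))) = √(-514 + (-77265/176939*(-1/43504) + 82345/5640956264)) = √(-514 + (77265/7697554256 + 82345/5640956264)) = √(-514 + 5813606472545/235986776618820976) = √(-121297197368467509119/235986776618820976) = I*√36510885994746915305310084134322041/8428099164957892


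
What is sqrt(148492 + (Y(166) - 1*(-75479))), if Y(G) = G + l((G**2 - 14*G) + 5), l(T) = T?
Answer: sqrt(249374) ≈ 499.37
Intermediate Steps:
Y(G) = 5 + G**2 - 13*G (Y(G) = G + ((G**2 - 14*G) + 5) = G + (5 + G**2 - 14*G) = 5 + G**2 - 13*G)
sqrt(148492 + (Y(166) - 1*(-75479))) = sqrt(148492 + ((5 + 166**2 - 13*166) - 1*(-75479))) = sqrt(148492 + ((5 + 27556 - 2158) + 75479)) = sqrt(148492 + (25403 + 75479)) = sqrt(148492 + 100882) = sqrt(249374)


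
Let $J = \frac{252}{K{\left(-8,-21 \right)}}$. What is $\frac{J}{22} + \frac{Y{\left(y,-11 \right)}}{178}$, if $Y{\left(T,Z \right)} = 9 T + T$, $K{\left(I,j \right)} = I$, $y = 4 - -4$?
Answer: $- \frac{3847}{3916} \approx -0.98238$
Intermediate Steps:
$y = 8$ ($y = 4 + 4 = 8$)
$Y{\left(T,Z \right)} = 10 T$
$J = - \frac{63}{2}$ ($J = \frac{252}{-8} = 252 \left(- \frac{1}{8}\right) = - \frac{63}{2} \approx -31.5$)
$\frac{J}{22} + \frac{Y{\left(y,-11 \right)}}{178} = - \frac{63}{2 \cdot 22} + \frac{10 \cdot 8}{178} = \left(- \frac{63}{2}\right) \frac{1}{22} + 80 \cdot \frac{1}{178} = - \frac{63}{44} + \frac{40}{89} = - \frac{3847}{3916}$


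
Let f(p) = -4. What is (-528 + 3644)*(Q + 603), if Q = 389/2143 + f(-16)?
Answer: 4001087336/2143 ≈ 1.8671e+6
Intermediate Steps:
Q = -8183/2143 (Q = 389/2143 - 4 = -8183/2143 ≈ -3.8185)
(-528 + 3644)*(Q + 603) = (-528 + 3644)*(-8183/2143 + 603) = 3116*(1284046/2143) = 4001087336/2143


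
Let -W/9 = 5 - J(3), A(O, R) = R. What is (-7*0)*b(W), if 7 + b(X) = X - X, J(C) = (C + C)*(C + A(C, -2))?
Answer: 0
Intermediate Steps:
J(C) = 2*C*(-2 + C) (J(C) = (C + C)*(C - 2) = (2*C)*(-2 + C) = 2*C*(-2 + C))
W = 9 (W = -9*(5 - 2*3*(-2 + 3)) = -9*(5 - 2*3) = -9*(5 - 1*6) = -9*(5 - 6) = -9*(-1) = 9)
b(X) = -7 (b(X) = -7 + (X - X) = -7 + 0 = -7)
(-7*0)*b(W) = -7*0*(-7) = 0*(-7) = 0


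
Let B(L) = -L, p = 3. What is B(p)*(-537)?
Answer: 1611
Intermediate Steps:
B(p)*(-537) = -1*3*(-537) = -3*(-537) = 1611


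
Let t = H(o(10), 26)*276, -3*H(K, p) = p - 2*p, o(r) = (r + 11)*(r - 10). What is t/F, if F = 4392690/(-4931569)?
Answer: -5898156524/2196345 ≈ -2685.4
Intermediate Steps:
o(r) = (-10 + r)*(11 + r) (o(r) = (11 + r)*(-10 + r) = (-10 + r)*(11 + r))
H(K, p) = p/3 (H(K, p) = -(p - 2*p)/3 = -(-1)*p/3 = p/3)
F = -4392690/4931569 (F = 4392690*(-1/4931569) = -4392690/4931569 ≈ -0.89073)
t = 2392 (t = ((1/3)*26)*276 = (26/3)*276 = 2392)
t/F = 2392/(-4392690/4931569) = 2392*(-4931569/4392690) = -5898156524/2196345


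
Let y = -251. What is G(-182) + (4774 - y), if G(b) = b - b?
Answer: 5025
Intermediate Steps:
G(b) = 0
G(-182) + (4774 - y) = 0 + (4774 - 1*(-251)) = 0 + (4774 + 251) = 0 + 5025 = 5025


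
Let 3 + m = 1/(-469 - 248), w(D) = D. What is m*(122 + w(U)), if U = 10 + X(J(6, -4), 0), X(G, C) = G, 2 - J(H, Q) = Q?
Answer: -98992/239 ≈ -414.19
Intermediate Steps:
J(H, Q) = 2 - Q
U = 16 (U = 10 + (2 - 1*(-4)) = 10 + (2 + 4) = 10 + 6 = 16)
m = -2152/717 (m = -3 + 1/(-469 - 248) = -3 + 1/(-717) = -3 - 1/717 = -2152/717 ≈ -3.0014)
m*(122 + w(U)) = -2152*(122 + 16)/717 = -2152/717*138 = -98992/239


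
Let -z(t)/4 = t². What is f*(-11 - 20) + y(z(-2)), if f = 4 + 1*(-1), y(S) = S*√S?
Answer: -93 - 64*I ≈ -93.0 - 64.0*I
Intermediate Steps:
z(t) = -4*t²
y(S) = S^(3/2)
f = 3 (f = 4 - 1 = 3)
f*(-11 - 20) + y(z(-2)) = 3*(-11 - 20) + (-4*(-2)²)^(3/2) = 3*(-31) + (-4*4)^(3/2) = -93 + (-16)^(3/2) = -93 - 64*I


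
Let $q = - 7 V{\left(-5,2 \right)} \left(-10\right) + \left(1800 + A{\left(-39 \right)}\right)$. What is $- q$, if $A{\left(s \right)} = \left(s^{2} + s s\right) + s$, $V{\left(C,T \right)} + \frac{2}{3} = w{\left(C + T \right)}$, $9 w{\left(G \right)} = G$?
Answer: $-4733$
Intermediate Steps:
$w{\left(G \right)} = \frac{G}{9}$
$V{\left(C,T \right)} = - \frac{2}{3} + \frac{C}{9} + \frac{T}{9}$ ($V{\left(C,T \right)} = - \frac{2}{3} + \frac{C + T}{9} = - \frac{2}{3} + \left(\frac{C}{9} + \frac{T}{9}\right) = - \frac{2}{3} + \frac{C}{9} + \frac{T}{9}$)
$A{\left(s \right)} = s + 2 s^{2}$ ($A{\left(s \right)} = \left(s^{2} + s^{2}\right) + s = 2 s^{2} + s = s + 2 s^{2}$)
$q = 4733$ ($q = - 7 \left(- \frac{2}{3} + \frac{1}{9} \left(-5\right) + \frac{1}{9} \cdot 2\right) \left(-10\right) - \left(-1800 + 39 \left(1 + 2 \left(-39\right)\right)\right) = - 7 \left(- \frac{2}{3} - \frac{5}{9} + \frac{2}{9}\right) \left(-10\right) - \left(-1800 + 39 \left(1 - 78\right)\right) = \left(-7\right) \left(-1\right) \left(-10\right) + \left(1800 - -3003\right) = 7 \left(-10\right) + \left(1800 + 3003\right) = -70 + 4803 = 4733$)
$- q = \left(-1\right) 4733 = -4733$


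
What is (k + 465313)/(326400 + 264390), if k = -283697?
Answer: 90808/295395 ≈ 0.30741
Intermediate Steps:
(k + 465313)/(326400 + 264390) = (-283697 + 465313)/(326400 + 264390) = 181616/590790 = 181616*(1/590790) = 90808/295395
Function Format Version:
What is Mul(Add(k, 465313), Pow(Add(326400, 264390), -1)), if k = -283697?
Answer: Rational(90808, 295395) ≈ 0.30741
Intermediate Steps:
Mul(Add(k, 465313), Pow(Add(326400, 264390), -1)) = Mul(Add(-283697, 465313), Pow(Add(326400, 264390), -1)) = Mul(181616, Pow(590790, -1)) = Mul(181616, Rational(1, 590790)) = Rational(90808, 295395)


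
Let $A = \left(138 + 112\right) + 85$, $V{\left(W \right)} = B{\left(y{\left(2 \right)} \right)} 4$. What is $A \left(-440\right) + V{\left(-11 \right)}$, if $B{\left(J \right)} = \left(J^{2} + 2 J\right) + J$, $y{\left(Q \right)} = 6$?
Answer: $-147184$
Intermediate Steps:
$B{\left(J \right)} = J^{2} + 3 J$
$V{\left(W \right)} = 216$ ($V{\left(W \right)} = 6 \left(3 + 6\right) 4 = 6 \cdot 9 \cdot 4 = 54 \cdot 4 = 216$)
$A = 335$ ($A = 250 + 85 = 335$)
$A \left(-440\right) + V{\left(-11 \right)} = 335 \left(-440\right) + 216 = -147400 + 216 = -147184$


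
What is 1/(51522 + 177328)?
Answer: 1/228850 ≈ 4.3697e-6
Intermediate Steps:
1/(51522 + 177328) = 1/228850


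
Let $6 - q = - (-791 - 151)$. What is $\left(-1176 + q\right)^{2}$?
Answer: $4460544$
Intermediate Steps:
$q = -936$ ($q = 6 - - (-791 - 151) = 6 - \left(-1\right) \left(-942\right) = 6 - 942 = -936$)
$\left(-1176 + q\right)^{2} = \left(-1176 - 936\right)^{2} = \left(-2112\right)^{2} = 4460544$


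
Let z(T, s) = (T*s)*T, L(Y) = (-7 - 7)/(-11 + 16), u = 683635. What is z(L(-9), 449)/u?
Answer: 88004/17090875 ≈ 0.0051492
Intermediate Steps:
L(Y) = -14/5
z(T, s) = s*T²
z(L(-9), 449)/u = (449*(-14/5)²)/683635 = (449*(196/25))*(1/683635) = (88004/25)*(1/683635) = 88004/17090875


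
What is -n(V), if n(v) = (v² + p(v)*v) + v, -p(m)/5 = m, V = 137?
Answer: 74939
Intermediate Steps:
p(m) = -5*m
n(v) = v - 4*v² (n(v) = (v² + (-5*v)*v) + v = (v² - 5*v²) + v = -4*v² + v = v - 4*v²)
-n(V) = -137*(1 - 4*137) = -137*(1 - 548) = -137*(-547) = -1*(-74939) = 74939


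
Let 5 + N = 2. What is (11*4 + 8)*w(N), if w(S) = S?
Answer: -156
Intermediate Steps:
N = -3 (N = -5 + 2 = -3)
(11*4 + 8)*w(N) = (11*4 + 8)*(-3) = (44 + 8)*(-3) = 52*(-3) = -156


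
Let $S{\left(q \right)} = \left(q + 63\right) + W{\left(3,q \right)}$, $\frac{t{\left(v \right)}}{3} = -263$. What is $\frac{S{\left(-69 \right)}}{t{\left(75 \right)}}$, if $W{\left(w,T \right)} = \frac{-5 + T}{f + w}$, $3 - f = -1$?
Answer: $\frac{116}{5523} \approx 0.021003$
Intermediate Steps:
$f = 4$ ($f = 3 - -1 = 3 + 1 = 4$)
$W{\left(w,T \right)} = \frac{-5 + T}{4 + w}$
$t{\left(v \right)} = -789$ ($t{\left(v \right)} = 3 \left(-263\right) = -789$)
$S{\left(q \right)} = \frac{436}{7} + \frac{8 q}{7}$ ($S{\left(q \right)} = \left(q + 63\right) + \frac{-5 + q}{4 + 3} = \left(63 + q\right) + \frac{-5 + q}{7} = \left(63 + q\right) + \left(- \frac{5}{7} + \frac{q}{7}\right) = \frac{436}{7} + \frac{8 q}{7}$)
$\frac{S{\left(-69 \right)}}{t{\left(75 \right)}} = \frac{\frac{436}{7} + \frac{8}{7} \left(-69\right)}{-789} = \left(\frac{436}{7} - \frac{552}{7}\right) \left(- \frac{1}{789}\right) = \left(- \frac{116}{7}\right) \left(- \frac{1}{789}\right) = \frac{116}{5523}$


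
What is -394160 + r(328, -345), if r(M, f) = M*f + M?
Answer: -506992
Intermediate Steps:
r(M, f) = M + M*f
-394160 + r(328, -345) = -394160 + 328*(1 - 345) = -394160 + 328*(-344) = -394160 - 112832 = -506992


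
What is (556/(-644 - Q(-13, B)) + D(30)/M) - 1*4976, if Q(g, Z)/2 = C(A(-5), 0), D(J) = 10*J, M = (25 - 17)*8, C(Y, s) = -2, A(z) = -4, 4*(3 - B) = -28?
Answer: -795549/160 ≈ -4972.2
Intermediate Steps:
B = 10 (B = 3 - ¼*(-28) = 3 + 7 = 10)
M = 64 (M = 8*8 = 64)
Q(g, Z) = -4 (Q(g, Z) = 2*(-2) = -4)
(556/(-644 - Q(-13, B)) + D(30)/M) - 1*4976 = (556/(-644 - 1*(-4)) + (10*30)/64) - 1*4976 = (556/(-644 + 4) + 300*(1/64)) - 4976 = (556/(-640) + 75/16) - 4976 = (556*(-1/640) + 75/16) - 4976 = (-139/160 + 75/16) - 4976 = 611/160 - 4976 = -795549/160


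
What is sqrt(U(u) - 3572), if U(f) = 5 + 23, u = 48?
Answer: 2*I*sqrt(886) ≈ 59.531*I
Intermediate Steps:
U(f) = 28
sqrt(U(u) - 3572) = sqrt(28 - 3572) = sqrt(-3544) = 2*I*sqrt(886)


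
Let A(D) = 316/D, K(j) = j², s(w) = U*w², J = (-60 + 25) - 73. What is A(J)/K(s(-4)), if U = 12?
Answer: -79/995328 ≈ -7.9371e-5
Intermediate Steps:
J = -108 (J = -35 - 73 = -108)
s(w) = 12*w²
A(J)/K(s(-4)) = (316/(-108))/((12*(-4)²)²) = (316*(-1/108))/((12*16)²) = -79/(27*(192²)) = -79/27/36864 = -79/27*1/36864 = -79/995328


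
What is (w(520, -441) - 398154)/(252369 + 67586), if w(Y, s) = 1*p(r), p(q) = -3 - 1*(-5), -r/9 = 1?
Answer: -398152/319955 ≈ -1.2444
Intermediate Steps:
r = -9 (r = -9*1 = -9)
p(q) = 2 (p(q) = -3 + 5 = 2)
w(Y, s) = 2 (w(Y, s) = 1*2 = 2)
(w(520, -441) - 398154)/(252369 + 67586) = (2 - 398154)/(252369 + 67586) = -398152/319955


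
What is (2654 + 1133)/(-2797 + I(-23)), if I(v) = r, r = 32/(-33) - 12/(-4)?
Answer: -124971/92234 ≈ -1.3549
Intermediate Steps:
r = 67/33 (r = 32*(-1/33) - 12*(-¼) = -32/33 + 3 = 67/33 ≈ 2.0303)
I(v) = 67/33
(2654 + 1133)/(-2797 + I(-23)) = (2654 + 1133)/(-2797 + 67/33) = 3787/(-92234/33) = 3787*(-33/92234) = -124971/92234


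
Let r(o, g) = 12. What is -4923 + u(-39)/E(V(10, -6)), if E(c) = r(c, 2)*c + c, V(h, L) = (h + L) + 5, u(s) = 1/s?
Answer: -22463650/4563 ≈ -4923.0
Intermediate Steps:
V(h, L) = 5 + L + h (V(h, L) = (L + h) + 5 = 5 + L + h)
E(c) = 13*c (E(c) = 12*c + c = 13*c)
-4923 + u(-39)/E(V(10, -6)) = -4923 + 1/((-39)*((13*(5 - 6 + 10)))) = -4923 - 1/(39*(13*9)) = -4923 - 1/39/117 = -4923 - 1/39*1/117 = -4923 - 1/4563 = -22463650/4563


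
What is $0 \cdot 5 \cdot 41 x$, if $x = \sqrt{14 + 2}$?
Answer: $0$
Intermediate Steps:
$x = 4$ ($x = \sqrt{16} = 4$)
$0 \cdot 5 \cdot 41 x = 0 \cdot 5 \cdot 41 \cdot 4 = 0 \cdot 41 \cdot 4 = 0 \cdot 4 = 0$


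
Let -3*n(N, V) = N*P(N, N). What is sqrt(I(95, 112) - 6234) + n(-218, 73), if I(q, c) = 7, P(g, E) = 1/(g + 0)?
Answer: -1/3 + I*sqrt(6227) ≈ -0.33333 + 78.911*I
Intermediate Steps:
P(g, E) = 1/g
n(N, V) = -1/3 (n(N, V) = -N/(3*N) = -1/3*1 = -1/3)
sqrt(I(95, 112) - 6234) + n(-218, 73) = sqrt(7 - 6234) - 1/3 = sqrt(-6227) - 1/3 = I*sqrt(6227) - 1/3 = -1/3 + I*sqrt(6227)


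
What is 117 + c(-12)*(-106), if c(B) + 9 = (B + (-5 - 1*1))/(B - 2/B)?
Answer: 64593/71 ≈ 909.76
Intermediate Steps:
c(B) = -9 + (-6 + B)/(B - 2/B) (c(B) = -9 + (B + (-5 - 1*1))/(B - 2/B) = -9 + (B + (-5 - 1))/(B - 2/B) = -9 + (B - 6)/(B - 2/B) = -9 + (-6 + B)/(B - 2/B))
117 + c(-12)*(-106) = 117 + (2*(9 - 4*(-12)**2 - 3*(-12))/(-2 + (-12)**2))*(-106) = 117 + (2*(9 - 4*144 + 36)/(-2 + 144))*(-106) = 117 + (2*(9 - 576 + 36)/142)*(-106) = 117 + (2*(1/142)*(-531))*(-106) = 117 - 531/71*(-106) = 117 + 56286/71 = 64593/71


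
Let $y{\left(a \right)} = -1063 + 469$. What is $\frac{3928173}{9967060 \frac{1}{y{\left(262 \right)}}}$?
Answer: $- \frac{1166667381}{4983530} \approx -234.1$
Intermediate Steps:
$y{\left(a \right)} = -594$
$\frac{3928173}{9967060 \frac{1}{y{\left(262 \right)}}} = \frac{3928173}{9967060 \frac{1}{-594}} = \frac{3928173}{9967060 \left(- \frac{1}{594}\right)} = \frac{3928173}{- \frac{4983530}{297}} = 3928173 \left(- \frac{297}{4983530}\right) = - \frac{1166667381}{4983530}$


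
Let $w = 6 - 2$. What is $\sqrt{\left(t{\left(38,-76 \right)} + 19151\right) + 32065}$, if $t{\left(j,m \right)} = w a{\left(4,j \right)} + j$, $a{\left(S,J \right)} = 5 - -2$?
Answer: $3 \sqrt{5698} \approx 226.46$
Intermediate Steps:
$w = 4$ ($w = 6 - 2 = 4$)
$a{\left(S,J \right)} = 7$ ($a{\left(S,J \right)} = 5 + 2 = 7$)
$t{\left(j,m \right)} = 28 + j$ ($t{\left(j,m \right)} = 4 \cdot 7 + j = 28 + j$)
$\sqrt{\left(t{\left(38,-76 \right)} + 19151\right) + 32065} = \sqrt{\left(\left(28 + 38\right) + 19151\right) + 32065} = \sqrt{\left(66 + 19151\right) + 32065} = \sqrt{19217 + 32065} = \sqrt{51282} = 3 \sqrt{5698}$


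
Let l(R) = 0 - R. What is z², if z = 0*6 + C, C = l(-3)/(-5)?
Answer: 9/25 ≈ 0.36000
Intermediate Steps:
l(R) = -R
C = -⅗ (C = -1*(-3)/(-5) = 3*(-⅕) = -⅗ ≈ -0.60000)
z = -⅗ (z = 0*6 - ⅗ = 0 - ⅗ = -⅗ ≈ -0.60000)
z² = (-⅗)² = 9/25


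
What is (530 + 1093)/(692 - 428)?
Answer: 541/88 ≈ 6.1477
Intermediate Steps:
(530 + 1093)/(692 - 428) = 1623/264 = 1623*(1/264) = 541/88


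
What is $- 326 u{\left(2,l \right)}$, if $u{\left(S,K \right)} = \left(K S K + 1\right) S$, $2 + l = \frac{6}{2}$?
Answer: $-1956$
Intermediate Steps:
$l = 1$ ($l = -2 + \frac{6}{2} = -2 + 6 \cdot \frac{1}{2} = -2 + 3 = 1$)
$u{\left(S,K \right)} = S \left(1 + S K^{2}\right)$ ($u{\left(S,K \right)} = \left(S K^{2} + 1\right) S = \left(1 + S K^{2}\right) S = S \left(1 + S K^{2}\right)$)
$- 326 u{\left(2,l \right)} = - 326 \cdot 2 \left(1 + 2 \cdot 1^{2}\right) = - 326 \cdot 2 \left(1 + 2 \cdot 1\right) = - 326 \cdot 2 \left(1 + 2\right) = - 326 \cdot 2 \cdot 3 = \left(-326\right) 6 = -1956$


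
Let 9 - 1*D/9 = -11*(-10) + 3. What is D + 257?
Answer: -679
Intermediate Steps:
D = -936 (D = 81 - 9*(-11*(-10) + 3) = 81 - 9*(110 + 3) = 81 - 9*113 = 81 - 1017 = -936)
D + 257 = -936 + 257 = -679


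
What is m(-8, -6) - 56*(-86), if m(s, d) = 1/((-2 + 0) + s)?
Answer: 48159/10 ≈ 4815.9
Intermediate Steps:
m(s, d) = 1/(-2 + s)
m(-8, -6) - 56*(-86) = 1/(-2 - 8) - 56*(-86) = 1/(-10) + 4816 = -⅒ + 4816 = 48159/10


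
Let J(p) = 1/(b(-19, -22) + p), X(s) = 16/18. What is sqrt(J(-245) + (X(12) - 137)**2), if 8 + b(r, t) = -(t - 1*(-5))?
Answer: sqrt(20894697721)/1062 ≈ 136.11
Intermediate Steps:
X(s) = 8/9 (X(s) = 16*(1/18) = 8/9)
b(r, t) = -13 - t (b(r, t) = -8 - (t - 1*(-5)) = -8 - (t + 5) = -8 - (5 + t) = -8 + (-5 - t) = -13 - t)
J(p) = 1/(9 + p) (J(p) = 1/((-13 - 1*(-22)) + p) = 1/((-13 + 22) + p) = 1/(9 + p))
sqrt(J(-245) + (X(12) - 137)**2) = sqrt(1/(9 - 245) + (8/9 - 137)**2) = sqrt(1/(-236) + (-1225/9)**2) = sqrt(-1/236 + 1500625/81) = sqrt(354147419/19116) = sqrt(20894697721)/1062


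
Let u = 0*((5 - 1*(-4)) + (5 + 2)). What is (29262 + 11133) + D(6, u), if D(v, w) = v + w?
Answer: 40401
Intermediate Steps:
u = 0 (u = 0*((5 + 4) + 7) = 0*(9 + 7) = 0*16 = 0)
(29262 + 11133) + D(6, u) = (29262 + 11133) + (6 + 0) = 40395 + 6 = 40401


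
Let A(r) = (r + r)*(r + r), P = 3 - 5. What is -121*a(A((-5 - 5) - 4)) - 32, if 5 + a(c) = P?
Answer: 815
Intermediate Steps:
P = -2
A(r) = 4*r**2 (A(r) = (2*r)*(2*r) = 4*r**2)
a(c) = -7 (a(c) = -5 - 2 = -7)
-121*a(A((-5 - 5) - 4)) - 32 = -121*(-7) - 32 = 847 - 32 = 815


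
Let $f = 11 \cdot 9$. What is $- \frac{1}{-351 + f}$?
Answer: $\frac{1}{252} \approx 0.0039683$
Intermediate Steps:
$f = 99$
$- \frac{1}{-351 + f} = - \frac{1}{-351 + 99} = - \frac{1}{-252} = \left(-1\right) \left(- \frac{1}{252}\right) = \frac{1}{252}$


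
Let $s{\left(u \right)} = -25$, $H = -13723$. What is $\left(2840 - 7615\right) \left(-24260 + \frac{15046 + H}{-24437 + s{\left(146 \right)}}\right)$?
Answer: $\frac{104952632975}{906} \approx 1.1584 \cdot 10^{8}$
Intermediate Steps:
$\left(2840 - 7615\right) \left(-24260 + \frac{15046 + H}{-24437 + s{\left(146 \right)}}\right) = \left(2840 - 7615\right) \left(-24260 + \frac{15046 - 13723}{-24437 - 25}\right) = - 4775 \left(-24260 + \frac{1323}{-24462}\right) = - 4775 \left(-24260 + 1323 \left(- \frac{1}{24462}\right)\right) = - 4775 \left(-24260 - \frac{49}{906}\right) = \left(-4775\right) \left(- \frac{21979609}{906}\right) = \frac{104952632975}{906}$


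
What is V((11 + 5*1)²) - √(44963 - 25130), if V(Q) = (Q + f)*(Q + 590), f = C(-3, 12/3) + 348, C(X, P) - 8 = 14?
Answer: 529596 - √19833 ≈ 5.2946e+5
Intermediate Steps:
C(X, P) = 22 (C(X, P) = 8 + 14 = 22)
f = 370 (f = 22 + 348 = 370)
V(Q) = (370 + Q)*(590 + Q) (V(Q) = (Q + 370)*(Q + 590) = (370 + Q)*(590 + Q))
V((11 + 5*1)²) - √(44963 - 25130) = (218300 + ((11 + 5*1)²)² + 960*(11 + 5*1)²) - √(44963 - 25130) = (218300 + ((11 + 5)²)² + 960*(11 + 5)²) - √19833 = (218300 + (16²)² + 960*16²) - √19833 = (218300 + 256² + 960*256) - √19833 = (218300 + 65536 + 245760) - √19833 = 529596 - √19833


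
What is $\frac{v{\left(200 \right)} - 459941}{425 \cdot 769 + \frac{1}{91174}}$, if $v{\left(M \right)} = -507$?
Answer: $- \frac{41980885952}{29797942551} \approx -1.4089$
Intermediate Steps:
$\frac{v{\left(200 \right)} - 459941}{425 \cdot 769 + \frac{1}{91174}} = \frac{-507 - 459941}{425 \cdot 769 + \frac{1}{91174}} = - \frac{460448}{326825 + \frac{1}{91174}} = - \frac{460448}{\frac{29797942551}{91174}} = \left(-460448\right) \frac{91174}{29797942551} = - \frac{41980885952}{29797942551}$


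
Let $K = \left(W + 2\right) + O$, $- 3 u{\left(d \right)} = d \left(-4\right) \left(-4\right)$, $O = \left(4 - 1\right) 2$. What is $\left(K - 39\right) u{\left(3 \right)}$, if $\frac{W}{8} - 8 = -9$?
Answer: $624$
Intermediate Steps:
$W = -8$ ($W = 64 + 8 \left(-9\right) = 64 - 72 = -8$)
$O = 6$ ($O = 3 \cdot 2 = 6$)
$u{\left(d \right)} = - \frac{16 d}{3}$ ($u{\left(d \right)} = - \frac{d \left(-4\right) \left(-4\right)}{3} = - \frac{- 4 d \left(-4\right)}{3} = - \frac{16 d}{3}$)
$K = 0$ ($K = \left(-8 + 2\right) + 6 = -6 + 6 = 0$)
$\left(K - 39\right) u{\left(3 \right)} = \left(0 - 39\right) \left(\left(- \frac{16}{3}\right) 3\right) = \left(0 - 39\right) \left(-16\right) = \left(-39\right) \left(-16\right) = 624$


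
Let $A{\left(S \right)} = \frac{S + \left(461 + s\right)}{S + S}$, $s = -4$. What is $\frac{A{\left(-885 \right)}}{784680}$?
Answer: $\frac{107}{347220900} \approx 3.0816 \cdot 10^{-7}$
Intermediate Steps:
$A{\left(S \right)} = \frac{457 + S}{2 S}$ ($A{\left(S \right)} = \frac{S + \left(461 - 4\right)}{S + S} = \frac{S + 457}{2 S} = \left(457 + S\right) \frac{1}{2 S} = \frac{457 + S}{2 S}$)
$\frac{A{\left(-885 \right)}}{784680} = \frac{\frac{1}{2} \frac{1}{-885} \left(457 - 885\right)}{784680} = \frac{1}{2} \left(- \frac{1}{885}\right) \left(-428\right) \frac{1}{784680} = \frac{214}{885} \cdot \frac{1}{784680} = \frac{107}{347220900}$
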